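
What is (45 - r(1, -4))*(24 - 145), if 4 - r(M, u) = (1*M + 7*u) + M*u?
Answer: -1210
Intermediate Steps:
r(M, u) = 4 - M - 7*u - M*u (r(M, u) = 4 - ((1*M + 7*u) + M*u) = 4 - ((M + 7*u) + M*u) = 4 - (M + 7*u + M*u) = 4 + (-M - 7*u - M*u) = 4 - M - 7*u - M*u)
(45 - r(1, -4))*(24 - 145) = (45 - (4 - 1*1 - 7*(-4) - 1*1*(-4)))*(24 - 145) = (45 - (4 - 1 + 28 + 4))*(-121) = (45 - 1*35)*(-121) = (45 - 35)*(-121) = 10*(-121) = -1210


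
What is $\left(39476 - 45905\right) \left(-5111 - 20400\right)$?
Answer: $164010219$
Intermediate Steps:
$\left(39476 - 45905\right) \left(-5111 - 20400\right) = \left(-6429\right) \left(-25511\right) = 164010219$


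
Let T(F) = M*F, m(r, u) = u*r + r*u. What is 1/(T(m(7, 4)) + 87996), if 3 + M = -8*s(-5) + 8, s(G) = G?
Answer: 1/90516 ≈ 1.1048e-5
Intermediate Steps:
m(r, u) = 2*r*u (m(r, u) = r*u + r*u = 2*r*u)
M = 45 (M = -3 + (-8*(-5) + 8) = -3 + (40 + 8) = -3 + 48 = 45)
T(F) = 45*F
1/(T(m(7, 4)) + 87996) = 1/(45*(2*7*4) + 87996) = 1/(45*56 + 87996) = 1/(2520 + 87996) = 1/90516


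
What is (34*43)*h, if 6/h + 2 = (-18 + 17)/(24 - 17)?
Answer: -20468/5 ≈ -4093.6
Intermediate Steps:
h = -14/5 (h = 6/(-2 + (-18 + 17)/(24 - 17)) = 6/(-2 - 1/7) = 6/(-15/7) = 6*(-7/15) = -14/5 ≈ -2.8000)
(34*43)*h = (34*43)*(-14/5) = 1462*(-14/5) = -20468/5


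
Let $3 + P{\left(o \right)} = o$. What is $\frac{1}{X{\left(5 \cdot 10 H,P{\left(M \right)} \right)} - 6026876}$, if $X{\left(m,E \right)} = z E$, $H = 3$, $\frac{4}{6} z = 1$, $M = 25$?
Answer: $- \frac{1}{6026843} \approx -1.6592 \cdot 10^{-7}$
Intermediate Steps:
$P{\left(o \right)} = -3 + o$
$z = \frac{3}{2}$ ($z = \frac{3}{2} \cdot 1 = \frac{3}{2} \approx 1.5$)
$X{\left(m,E \right)} = \frac{3 E}{2}$
$\frac{1}{X{\left(5 \cdot 10 H,P{\left(M \right)} \right)} - 6026876} = \frac{1}{\frac{3 \left(-3 + 25\right)}{2} - 6026876} = \frac{1}{\frac{3}{2} \cdot 22 - 6026876} = \frac{1}{33 - 6026876} = \frac{1}{-6026843} = - \frac{1}{6026843}$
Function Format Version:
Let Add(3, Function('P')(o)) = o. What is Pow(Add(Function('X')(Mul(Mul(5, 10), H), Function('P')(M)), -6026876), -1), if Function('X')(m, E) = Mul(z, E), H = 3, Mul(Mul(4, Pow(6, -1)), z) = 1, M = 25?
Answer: Rational(-1, 6026843) ≈ -1.6592e-7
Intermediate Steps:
Function('P')(o) = Add(-3, o)
z = Rational(3, 2) (z = Mul(Rational(3, 2), 1) = Rational(3, 2) ≈ 1.5000)
Function('X')(m, E) = Mul(Rational(3, 2), E)
Pow(Add(Function('X')(Mul(Mul(5, 10), H), Function('P')(M)), -6026876), -1) = Pow(Add(Mul(Rational(3, 2), Add(-3, 25)), -6026876), -1) = Pow(Add(Mul(Rational(3, 2), 22), -6026876), -1) = Pow(Add(33, -6026876), -1) = Pow(-6026843, -1) = Rational(-1, 6026843)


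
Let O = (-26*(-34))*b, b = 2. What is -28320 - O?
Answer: -30088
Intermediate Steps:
O = 1768 (O = -26*(-34)*2 = 884*2 = 1768)
-28320 - O = -28320 - 1*1768 = -28320 - 1768 = -30088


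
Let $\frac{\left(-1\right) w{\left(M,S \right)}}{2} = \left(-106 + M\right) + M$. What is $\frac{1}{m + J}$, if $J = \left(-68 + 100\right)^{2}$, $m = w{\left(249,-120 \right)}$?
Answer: $\frac{1}{240} \approx 0.0041667$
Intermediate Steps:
$w{\left(M,S \right)} = 212 - 4 M$ ($w{\left(M,S \right)} = - 2 \left(\left(-106 + M\right) + M\right) = - 2 \left(-106 + 2 M\right) = 212 - 4 M$)
$m = -784$ ($m = 212 - 996 = -784$)
$J = 1024$ ($J = 32^{2} = 1024$)
$\frac{1}{m + J} = \frac{1}{-784 + 1024} = \frac{1}{240}$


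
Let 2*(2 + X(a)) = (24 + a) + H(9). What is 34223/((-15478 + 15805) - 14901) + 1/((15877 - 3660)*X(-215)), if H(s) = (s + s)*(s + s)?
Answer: -856113957/364579714 ≈ -2.3482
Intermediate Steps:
H(s) = 4*s² (H(s) = (2*s)*(2*s) = 4*s²)
X(a) = 172 + a/2 (X(a) = -2 + ((24 + a) + 4*9²)/2 = -2 + ((24 + a) + 4*81)/2 = -2 + ((24 + a) + 324)/2 = -2 + (348 + a)/2 = -2 + (174 + a/2) = 172 + a/2)
34223/((-15478 + 15805) - 14901) + 1/((15877 - 3660)*X(-215)) = 34223/((-15478 + 15805) - 14901) + 1/((15877 - 3660)*(172 + (½)*(-215))) = 34223/(327 - 14901) + 1/(12217*(172 - 215/2)) = 34223/(-14574) + 1/(12217*(129/2)) = 34223*(-1/14574) + (1/12217)*(2/129) = -4889/2082 + 2/1575993 = -856113957/364579714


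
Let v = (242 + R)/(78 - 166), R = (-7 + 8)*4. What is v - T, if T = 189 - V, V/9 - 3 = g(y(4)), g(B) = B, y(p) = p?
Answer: -5667/44 ≈ -128.80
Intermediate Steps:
V = 63 (V = 27 + 9*4 = 27 + 36 = 63)
R = 4 (R = 1*4 = 4)
T = 126 (T = 189 - 1*63 = 189 - 63 = 126)
v = -123/44 (v = (242 + 4)/(78 - 166) = 246/(-88) = 246*(-1/88) = -123/44 ≈ -2.7955)
v - T = -123/44 - 1*126 = -123/44 - 126 = -5667/44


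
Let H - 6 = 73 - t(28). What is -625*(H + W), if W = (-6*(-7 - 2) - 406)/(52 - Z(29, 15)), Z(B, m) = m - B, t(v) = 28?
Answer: -85625/3 ≈ -28542.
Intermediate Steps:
H = 51 (H = 6 + (73 - 1*28) = 6 + (73 - 28) = 6 + 45 = 51)
W = -16/3 (W = (-6*(-7 - 2) - 406)/(52 - (15 - 1*29)) = (-6*(-9) - 406)/(52 - (15 - 29)) = (54 - 406)/(52 - 1*(-14)) = -352/(52 + 14) = -352/66 = -352*1/66 = -16/3 ≈ -5.3333)
-625*(H + W) = -625*(51 - 16/3) = -625*137/3 = -85625/3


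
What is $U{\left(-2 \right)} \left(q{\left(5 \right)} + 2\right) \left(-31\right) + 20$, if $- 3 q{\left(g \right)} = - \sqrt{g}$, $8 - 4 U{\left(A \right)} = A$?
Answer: $-135 - \frac{155 \sqrt{5}}{6} \approx -192.77$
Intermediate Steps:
$U{\left(A \right)} = 2 - \frac{A}{4}$
$q{\left(g \right)} = \frac{\sqrt{g}}{3}$ ($q{\left(g \right)} = - \frac{\left(-1\right) \sqrt{g}}{3} = \frac{\sqrt{g}}{3}$)
$U{\left(-2 \right)} \left(q{\left(5 \right)} + 2\right) \left(-31\right) + 20 = \left(2 - - \frac{1}{2}\right) \left(\frac{\sqrt{5}}{3} + 2\right) \left(-31\right) + 20 = \left(2 + \frac{1}{2}\right) \left(2 + \frac{\sqrt{5}}{3}\right) \left(-31\right) + 20 = \frac{5 \left(2 + \frac{\sqrt{5}}{3}\right)}{2} \left(-31\right) + 20 = \left(5 + \frac{5 \sqrt{5}}{6}\right) \left(-31\right) + 20 = \left(-155 - \frac{155 \sqrt{5}}{6}\right) + 20 = -135 - \frac{155 \sqrt{5}}{6}$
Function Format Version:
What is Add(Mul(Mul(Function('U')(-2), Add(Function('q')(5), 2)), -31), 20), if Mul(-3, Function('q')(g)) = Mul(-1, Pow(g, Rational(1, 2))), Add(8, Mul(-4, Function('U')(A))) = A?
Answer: Add(-135, Mul(Rational(-155, 6), Pow(5, Rational(1, 2)))) ≈ -192.77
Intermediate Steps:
Function('U')(A) = Add(2, Mul(Rational(-1, 4), A))
Function('q')(g) = Mul(Rational(1, 3), Pow(g, Rational(1, 2))) (Function('q')(g) = Mul(Rational(-1, 3), Mul(-1, Pow(g, Rational(1, 2)))) = Mul(Rational(1, 3), Pow(g, Rational(1, 2))))
Add(Mul(Mul(Function('U')(-2), Add(Function('q')(5), 2)), -31), 20) = Add(Mul(Mul(Add(2, Mul(Rational(-1, 4), -2)), Add(Mul(Rational(1, 3), Pow(5, Rational(1, 2))), 2)), -31), 20) = Add(Mul(Mul(Add(2, Rational(1, 2)), Add(2, Mul(Rational(1, 3), Pow(5, Rational(1, 2))))), -31), 20) = Add(Mul(Mul(Rational(5, 2), Add(2, Mul(Rational(1, 3), Pow(5, Rational(1, 2))))), -31), 20) = Add(Mul(Add(5, Mul(Rational(5, 6), Pow(5, Rational(1, 2)))), -31), 20) = Add(Add(-155, Mul(Rational(-155, 6), Pow(5, Rational(1, 2)))), 20) = Add(-135, Mul(Rational(-155, 6), Pow(5, Rational(1, 2))))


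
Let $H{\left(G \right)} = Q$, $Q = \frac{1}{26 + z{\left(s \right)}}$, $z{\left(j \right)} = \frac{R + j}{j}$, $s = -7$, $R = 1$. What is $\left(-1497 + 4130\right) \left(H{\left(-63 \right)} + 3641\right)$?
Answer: $\frac{1802327995}{188} \approx 9.5868 \cdot 10^{6}$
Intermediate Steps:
$z{\left(j \right)} = \frac{1 + j}{j}$
$Q = \frac{7}{188}$ ($Q = \frac{1}{26 + \frac{1 - 7}{-7}} = \frac{1}{26 - - \frac{6}{7}} = \frac{1}{26 + \frac{6}{7}} = \frac{1}{\frac{188}{7}} = \frac{7}{188} \approx 0.037234$)
$H{\left(G \right)} = \frac{7}{188}$
$\left(-1497 + 4130\right) \left(H{\left(-63 \right)} + 3641\right) = \left(-1497 + 4130\right) \left(\frac{7}{188} + 3641\right) = 2633 \cdot \frac{684515}{188} = \frac{1802327995}{188}$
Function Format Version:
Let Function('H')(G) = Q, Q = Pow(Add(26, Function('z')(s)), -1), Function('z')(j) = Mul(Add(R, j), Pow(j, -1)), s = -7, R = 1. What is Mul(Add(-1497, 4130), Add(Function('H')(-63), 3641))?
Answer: Rational(1802327995, 188) ≈ 9.5868e+6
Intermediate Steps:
Function('z')(j) = Mul(Pow(j, -1), Add(1, j)) (Function('z')(j) = Mul(Add(1, j), Pow(j, -1)) = Mul(Pow(j, -1), Add(1, j)))
Q = Rational(7, 188) (Q = Pow(Add(26, Mul(Pow(-7, -1), Add(1, -7))), -1) = Pow(Add(26, Mul(Rational(-1, 7), -6)), -1) = Pow(Add(26, Rational(6, 7)), -1) = Pow(Rational(188, 7), -1) = Rational(7, 188) ≈ 0.037234)
Function('H')(G) = Rational(7, 188)
Mul(Add(-1497, 4130), Add(Function('H')(-63), 3641)) = Mul(Add(-1497, 4130), Add(Rational(7, 188), 3641)) = Mul(2633, Rational(684515, 188)) = Rational(1802327995, 188)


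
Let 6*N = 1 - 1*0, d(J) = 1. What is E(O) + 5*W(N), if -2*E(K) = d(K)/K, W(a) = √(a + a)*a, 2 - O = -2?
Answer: -⅛ + 5*√3/18 ≈ 0.35613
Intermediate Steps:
O = 4 (O = 2 - 1*(-2) = 2 + 2 = 4)
N = ⅙ (N = (1 - 1*0)/6 = (1 + 0)/6 = (⅙)*1 = ⅙ ≈ 0.16667)
W(a) = √2*a^(3/2) (W(a) = √(2*a)*a = (√2*√a)*a = √2*a^(3/2))
E(K) = -1/(2*K)
E(O) + 5*W(N) = -½/4 + 5*(√2*(⅙)^(3/2)) = -½*¼ + 5*(√2*(√6/36)) = -⅛ + 5*(√3/18) = -⅛ + 5*√3/18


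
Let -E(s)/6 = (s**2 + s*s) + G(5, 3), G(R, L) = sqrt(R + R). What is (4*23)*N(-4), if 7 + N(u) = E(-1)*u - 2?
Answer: 3588 + 2208*sqrt(10) ≈ 10570.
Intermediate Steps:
G(R, L) = sqrt(2)*sqrt(R) (G(R, L) = sqrt(2*R) = sqrt(2)*sqrt(R))
E(s) = -12*s**2 - 6*sqrt(10) (E(s) = -6*((s**2 + s*s) + sqrt(2)*sqrt(5)) = -6*((s**2 + s**2) + sqrt(10)) = -6*(2*s**2 + sqrt(10)) = -6*(sqrt(10) + 2*s**2) = -12*s**2 - 6*sqrt(10))
N(u) = -9 + u*(-12 - 6*sqrt(10)) (N(u) = -7 + ((-12*(-1)**2 - 6*sqrt(10))*u - 2) = -7 + ((-12*1 - 6*sqrt(10))*u - 2) = -7 + ((-12 - 6*sqrt(10))*u - 2) = -7 + (u*(-12 - 6*sqrt(10)) - 2) = -7 + (-2 + u*(-12 - 6*sqrt(10))) = -9 + u*(-12 - 6*sqrt(10)))
(4*23)*N(-4) = (4*23)*(-9 - 6*(-4)*(2 + sqrt(10))) = 92*(-9 + (48 + 24*sqrt(10))) = 92*(39 + 24*sqrt(10)) = 3588 + 2208*sqrt(10)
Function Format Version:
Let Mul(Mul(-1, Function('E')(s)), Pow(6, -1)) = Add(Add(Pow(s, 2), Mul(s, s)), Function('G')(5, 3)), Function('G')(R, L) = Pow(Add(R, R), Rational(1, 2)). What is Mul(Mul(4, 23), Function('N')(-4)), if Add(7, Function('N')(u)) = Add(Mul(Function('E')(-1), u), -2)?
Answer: Add(3588, Mul(2208, Pow(10, Rational(1, 2)))) ≈ 10570.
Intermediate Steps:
Function('G')(R, L) = Mul(Pow(2, Rational(1, 2)), Pow(R, Rational(1, 2))) (Function('G')(R, L) = Pow(Mul(2, R), Rational(1, 2)) = Mul(Pow(2, Rational(1, 2)), Pow(R, Rational(1, 2))))
Function('E')(s) = Add(Mul(-12, Pow(s, 2)), Mul(-6, Pow(10, Rational(1, 2)))) (Function('E')(s) = Mul(-6, Add(Add(Pow(s, 2), Mul(s, s)), Mul(Pow(2, Rational(1, 2)), Pow(5, Rational(1, 2))))) = Mul(-6, Add(Add(Pow(s, 2), Pow(s, 2)), Pow(10, Rational(1, 2)))) = Mul(-6, Add(Mul(2, Pow(s, 2)), Pow(10, Rational(1, 2)))) = Mul(-6, Add(Pow(10, Rational(1, 2)), Mul(2, Pow(s, 2)))) = Add(Mul(-12, Pow(s, 2)), Mul(-6, Pow(10, Rational(1, 2)))))
Function('N')(u) = Add(-9, Mul(u, Add(-12, Mul(-6, Pow(10, Rational(1, 2)))))) (Function('N')(u) = Add(-7, Add(Mul(Add(Mul(-12, Pow(-1, 2)), Mul(-6, Pow(10, Rational(1, 2)))), u), -2)) = Add(-7, Add(Mul(Add(Mul(-12, 1), Mul(-6, Pow(10, Rational(1, 2)))), u), -2)) = Add(-7, Add(Mul(Add(-12, Mul(-6, Pow(10, Rational(1, 2)))), u), -2)) = Add(-7, Add(Mul(u, Add(-12, Mul(-6, Pow(10, Rational(1, 2))))), -2)) = Add(-7, Add(-2, Mul(u, Add(-12, Mul(-6, Pow(10, Rational(1, 2))))))) = Add(-9, Mul(u, Add(-12, Mul(-6, Pow(10, Rational(1, 2)))))))
Mul(Mul(4, 23), Function('N')(-4)) = Mul(Mul(4, 23), Add(-9, Mul(-6, -4, Add(2, Pow(10, Rational(1, 2)))))) = Mul(92, Add(-9, Add(48, Mul(24, Pow(10, Rational(1, 2)))))) = Mul(92, Add(39, Mul(24, Pow(10, Rational(1, 2))))) = Add(3588, Mul(2208, Pow(10, Rational(1, 2))))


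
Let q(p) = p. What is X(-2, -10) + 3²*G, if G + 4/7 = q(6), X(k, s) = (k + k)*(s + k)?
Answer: 678/7 ≈ 96.857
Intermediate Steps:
X(k, s) = 2*k*(k + s) (X(k, s) = (2*k)*(k + s) = 2*k*(k + s))
G = 38/7 (G = -4/7 + 6 = 38/7 ≈ 5.4286)
X(-2, -10) + 3²*G = 2*(-2)*(-2 - 10) + 3²*(38/7) = 2*(-2)*(-12) + 9*(38/7) = 48 + 342/7 = 678/7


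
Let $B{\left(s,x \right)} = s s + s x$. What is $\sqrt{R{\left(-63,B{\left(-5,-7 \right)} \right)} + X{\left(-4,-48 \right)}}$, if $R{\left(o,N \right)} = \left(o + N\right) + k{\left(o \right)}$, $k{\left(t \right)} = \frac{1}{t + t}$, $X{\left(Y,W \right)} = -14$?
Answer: $\frac{i \sqrt{30002}}{42} \approx 4.1241 i$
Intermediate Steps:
$k{\left(t \right)} = \frac{1}{2 t}$
$B{\left(s,x \right)} = s^{2} + s x$
$R{\left(o,N \right)} = N + o + \frac{1}{2 o}$ ($R{\left(o,N \right)} = \left(o + N\right) + \frac{1}{2 o} = \left(N + o\right) + \frac{1}{2 o} = N + o + \frac{1}{2 o}$)
$\sqrt{R{\left(-63,B{\left(-5,-7 \right)} \right)} + X{\left(-4,-48 \right)}} = \sqrt{\left(- 5 \left(-5 - 7\right) - 63 + \frac{1}{2 \left(-63\right)}\right) - 14} = \sqrt{\left(\left(-5\right) \left(-12\right) - 63 + \frac{1}{2} \left(- \frac{1}{63}\right)\right) - 14} = \sqrt{\left(60 - 63 - \frac{1}{126}\right) - 14} = \sqrt{- \frac{379}{126} - 14} = \sqrt{- \frac{2143}{126}} = \frac{i \sqrt{30002}}{42}$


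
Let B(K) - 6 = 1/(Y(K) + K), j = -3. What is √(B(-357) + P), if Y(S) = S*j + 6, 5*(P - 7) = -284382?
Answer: I*√204708235/60 ≈ 238.46*I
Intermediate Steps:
P = -284347/5 (P = 7 + (⅕)*(-284382) = 7 - 284382/5 = -284347/5 ≈ -56869.)
Y(S) = 6 - 3*S (Y(S) = S*(-3) + 6 = -3*S + 6 = 6 - 3*S)
B(K) = 6 + 1/(6 - 2*K) (B(K) = 6 + 1/((6 - 3*K) + K) = 6 + 1/(6 - 2*K))
√(B(-357) + P) = √((37 - 12*(-357))/(2*(3 - 1*(-357))) - 284347/5) = √((37 + 4284)/(2*(3 + 357)) - 284347/5) = √((½)*4321/360 - 284347/5) = √((½)*(1/360)*4321 - 284347/5) = √(4321/720 - 284347/5) = √(-40941647/720) = I*√204708235/60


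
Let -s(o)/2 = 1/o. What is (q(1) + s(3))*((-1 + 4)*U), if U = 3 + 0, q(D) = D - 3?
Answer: -24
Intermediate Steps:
q(D) = -3 + D
U = 3
s(o) = -2/o
(q(1) + s(3))*((-1 + 4)*U) = ((-3 + 1) - 2/3)*((-1 + 4)*3) = (-2 - 2*1/3)*(3*3) = (-2 - 2/3)*9 = -8/3*9 = -24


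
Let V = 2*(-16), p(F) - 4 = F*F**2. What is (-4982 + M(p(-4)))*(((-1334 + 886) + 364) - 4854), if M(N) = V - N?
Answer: 24462852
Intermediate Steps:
p(F) = 4 + F**3 (p(F) = 4 + F*F**2 = 4 + F**3)
V = -32
M(N) = -32 - N
(-4982 + M(p(-4)))*(((-1334 + 886) + 364) - 4854) = (-4982 + (-32 - (4 + (-4)**3)))*(((-1334 + 886) + 364) - 4854) = (-4982 + (-32 - (4 - 64)))*((-448 + 364) - 4854) = (-4982 + (-32 - 1*(-60)))*(-84 - 4854) = (-4982 + (-32 + 60))*(-4938) = (-4982 + 28)*(-4938) = -4954*(-4938) = 24462852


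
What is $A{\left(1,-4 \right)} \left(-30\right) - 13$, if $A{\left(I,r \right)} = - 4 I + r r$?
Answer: $-373$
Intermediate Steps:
$A{\left(I,r \right)} = r^{2} - 4 I$ ($A{\left(I,r \right)} = - 4 I + r^{2} = r^{2} - 4 I$)
$A{\left(1,-4 \right)} \left(-30\right) - 13 = \left(\left(-4\right)^{2} - 4\right) \left(-30\right) - 13 = \left(16 - 4\right) \left(-30\right) - 13 = 12 \left(-30\right) - 13 = -360 - 13 = -373$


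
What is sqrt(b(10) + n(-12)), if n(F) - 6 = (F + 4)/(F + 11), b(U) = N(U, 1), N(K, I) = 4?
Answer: 3*sqrt(2) ≈ 4.2426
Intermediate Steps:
b(U) = 4
n(F) = 6 + (4 + F)/(11 + F) (n(F) = 6 + (F + 4)/(F + 11) = 6 + (4 + F)/(11 + F))
sqrt(b(10) + n(-12)) = sqrt(4 + 7*(10 - 12)/(11 - 12)) = sqrt(4 + 7*(-2)/(-1)) = sqrt(4 + 7*(-1)*(-2)) = sqrt(4 + 14) = sqrt(18) = 3*sqrt(2)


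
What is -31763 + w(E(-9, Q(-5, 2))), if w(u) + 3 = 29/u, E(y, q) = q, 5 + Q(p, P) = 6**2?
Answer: -984717/31 ≈ -31765.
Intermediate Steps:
Q(p, P) = 31 (Q(p, P) = -5 + 6**2 = -5 + 36 = 31)
w(u) = -3 + 29/u
-31763 + w(E(-9, Q(-5, 2))) = -31763 + (-3 + 29/31) = -31763 - 64/31 = -984717/31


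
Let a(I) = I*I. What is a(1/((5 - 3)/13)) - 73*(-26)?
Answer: 7761/4 ≈ 1940.3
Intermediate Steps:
a(I) = I**2
a(1/((5 - 3)/13)) - 73*(-26) = (1/((5 - 3)/13))**2 - 73*(-26) = (1/(2*(1/13)))**2 + 1898 = (1/(2/13))**2 + 1898 = (13/2)**2 + 1898 = 169/4 + 1898 = 7761/4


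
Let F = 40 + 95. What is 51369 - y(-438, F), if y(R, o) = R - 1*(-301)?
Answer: 51506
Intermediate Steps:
F = 135
y(R, o) = 301 + R (y(R, o) = R + 301 = 301 + R)
51369 - y(-438, F) = 51369 - (301 - 438) = 51369 - 1*(-137) = 51369 + 137 = 51506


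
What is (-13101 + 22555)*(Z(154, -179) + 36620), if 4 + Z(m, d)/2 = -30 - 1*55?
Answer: 344522668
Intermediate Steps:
Z(m, d) = -178 (Z(m, d) = -8 + 2*(-30 - 1*55) = -8 + 2*(-30 - 55) = -8 + 2*(-85) = -8 - 170 = -178)
(-13101 + 22555)*(Z(154, -179) + 36620) = (-13101 + 22555)*(-178 + 36620) = 9454*36442 = 344522668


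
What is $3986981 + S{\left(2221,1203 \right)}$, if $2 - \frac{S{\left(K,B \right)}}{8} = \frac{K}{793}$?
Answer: $\frac{3161670853}{793} \approx 3.987 \cdot 10^{6}$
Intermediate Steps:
$S{\left(K,B \right)} = 16 - \frac{8 K}{793}$ ($S{\left(K,B \right)} = 16 - 8 \frac{K}{793} = 16 - \frac{8 K}{793}$)
$3986981 + S{\left(2221,1203 \right)} = 3986981 + \left(16 - \frac{17768}{793}\right) = 3986981 - \frac{5080}{793} = \frac{3161670853}{793}$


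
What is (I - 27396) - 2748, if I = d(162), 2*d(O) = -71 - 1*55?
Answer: -30207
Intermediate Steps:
d(O) = -63 (d(O) = (-71 - 1*55)/2 = (-71 - 55)/2 = (1/2)*(-126) = -63)
I = -63
(I - 27396) - 2748 = (-63 - 27396) - 2748 = -27459 - 2748 = -30207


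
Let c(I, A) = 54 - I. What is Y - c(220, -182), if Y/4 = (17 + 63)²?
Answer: 25766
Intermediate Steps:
Y = 25600 (Y = 4*(17 + 63)² = 4*80² = 4*6400 = 25600)
Y - c(220, -182) = 25600 - (54 - 1*220) = 25600 - (54 - 220) = 25600 - 1*(-166) = 25600 + 166 = 25766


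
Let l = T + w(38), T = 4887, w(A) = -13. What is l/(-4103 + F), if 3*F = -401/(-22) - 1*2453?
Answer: -107228/108121 ≈ -0.99174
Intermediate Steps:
F = -17855/22 (F = (-401/(-22) - 1*2453)/3 = (-401*(-1/22) - 2453)/3 = (401/22 - 2453)/3 = (⅓)*(-53565/22) = -17855/22 ≈ -811.59)
l = 4874 (l = 4887 - 13 = 4874)
l/(-4103 + F) = 4874/(-4103 - 17855/22) = 4874/(-108121/22) = 4874*(-22/108121) = -107228/108121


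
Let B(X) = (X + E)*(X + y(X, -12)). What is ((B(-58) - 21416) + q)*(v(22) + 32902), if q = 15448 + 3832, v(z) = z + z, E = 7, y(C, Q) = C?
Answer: 124535880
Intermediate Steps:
v(z) = 2*z
q = 19280
B(X) = 2*X*(7 + X) (B(X) = (X + 7)*(X + X) = (7 + X)*(2*X) = 2*X*(7 + X))
((B(-58) - 21416) + q)*(v(22) + 32902) = ((2*(-58)*(7 - 58) - 21416) + 19280)*(2*22 + 32902) = ((2*(-58)*(-51) - 21416) + 19280)*(44 + 32902) = ((5916 - 21416) + 19280)*32946 = (-15500 + 19280)*32946 = 3780*32946 = 124535880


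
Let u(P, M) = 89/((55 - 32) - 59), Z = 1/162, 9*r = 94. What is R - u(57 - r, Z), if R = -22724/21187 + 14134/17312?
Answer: 3657797717/1650552048 ≈ 2.2161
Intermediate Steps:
r = 94/9 (r = (⅑)*94 = 94/9 ≈ 10.444)
R = -46970415/183394672 (R = -22724*1/21187 + 14134*(1/17312) = -22724/21187 + 7067/8656 = -46970415/183394672 ≈ -0.25612)
Z = 1/162 ≈ 0.0061728
u(P, M) = -89/36 (u(P, M) = 89/(23 - 59) = 89/(-36) = 89*(-1/36) = -89/36)
R - u(57 - r, Z) = -46970415/183394672 - 1*(-89/36) = -46970415/183394672 + 89/36 = 3657797717/1650552048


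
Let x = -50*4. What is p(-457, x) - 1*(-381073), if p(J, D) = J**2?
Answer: 589922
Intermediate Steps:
x = -200
p(-457, x) - 1*(-381073) = (-457)**2 - 1*(-381073) = 208849 + 381073 = 589922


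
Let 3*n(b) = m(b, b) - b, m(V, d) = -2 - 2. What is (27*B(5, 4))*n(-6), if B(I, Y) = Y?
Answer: 72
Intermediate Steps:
m(V, d) = -4
n(b) = -4/3 - b/3 (n(b) = (-4 - b)/3 = -4/3 - b/3)
(27*B(5, 4))*n(-6) = (27*4)*(-4/3 - 1/3*(-6)) = 108*(-4/3 + 2) = 108*(2/3) = 72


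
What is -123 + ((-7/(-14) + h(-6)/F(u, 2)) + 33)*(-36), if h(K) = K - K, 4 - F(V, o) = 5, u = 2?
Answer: -1329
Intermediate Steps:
F(V, o) = -1 (F(V, o) = 4 - 1*5 = 4 - 5 = -1)
h(K) = 0
-123 + ((-7/(-14) + h(-6)/F(u, 2)) + 33)*(-36) = -123 + ((-7/(-14) + 0/(-1)) + 33)*(-36) = -123 + ((-7*(-1/14) + 0*(-1)) + 33)*(-36) = -123 + ((½ + 0) + 33)*(-36) = -123 + (½ + 33)*(-36) = -123 + (67/2)*(-36) = -123 - 1206 = -1329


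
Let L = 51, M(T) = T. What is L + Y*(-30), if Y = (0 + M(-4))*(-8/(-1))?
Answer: 1011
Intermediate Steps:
Y = -32 (Y = (0 - 4)*(-8/(-1)) = -(-32)*(-1) = -4*8 = -32)
L + Y*(-30) = 51 - 32*(-30) = 51 + 960 = 1011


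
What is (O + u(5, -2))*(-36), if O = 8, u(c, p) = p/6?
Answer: -276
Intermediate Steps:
u(c, p) = p/6 (u(c, p) = p*(⅙) = p/6)
(O + u(5, -2))*(-36) = (8 + (⅙)*(-2))*(-36) = (8 - ⅓)*(-36) = (23/3)*(-36) = -276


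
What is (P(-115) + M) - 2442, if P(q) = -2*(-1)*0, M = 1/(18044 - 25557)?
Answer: -18346747/7513 ≈ -2442.0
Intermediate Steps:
M = -1/7513 (M = 1/(-7513) = -1/7513 ≈ -0.00013310)
P(q) = 0 (P(q) = 2*0 = 0)
(P(-115) + M) - 2442 = (0 - 1/7513) - 2442 = -1/7513 - 2442 = -18346747/7513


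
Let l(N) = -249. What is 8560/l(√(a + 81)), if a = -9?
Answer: -8560/249 ≈ -34.378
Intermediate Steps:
8560/l(√(a + 81)) = 8560/(-249) = 8560*(-1/249) = -8560/249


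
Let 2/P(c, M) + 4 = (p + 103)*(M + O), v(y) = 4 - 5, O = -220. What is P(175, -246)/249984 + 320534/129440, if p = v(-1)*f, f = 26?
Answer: 44929480278299/18143697479040 ≈ 2.4763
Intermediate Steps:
v(y) = -1
p = -26 (p = -1*26 = -26)
P(c, M) = 2/(-16944 + 77*M) (P(c, M) = 2/(-4 + (-26 + 103)*(M - 220)) = 2/(-4 + 77*(-220 + M)) = 2/(-4 + (-16940 + 77*M)) = 2/(-16944 + 77*M))
P(175, -246)/249984 + 320534/129440 = (2/(-16944 + 77*(-246)))/249984 + 320534/129440 = (2/(-16944 - 18942))*(1/249984) + 320534*(1/129440) = (2/(-35886))*(1/249984) + 160267/64720 = (2*(-1/35886))*(1/249984) + 160267/64720 = -1/17943*1/249984 + 160267/64720 = -1/4485462912 + 160267/64720 = 44929480278299/18143697479040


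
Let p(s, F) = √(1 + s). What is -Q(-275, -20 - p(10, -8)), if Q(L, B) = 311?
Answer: -311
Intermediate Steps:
-Q(-275, -20 - p(10, -8)) = -1*311 = -311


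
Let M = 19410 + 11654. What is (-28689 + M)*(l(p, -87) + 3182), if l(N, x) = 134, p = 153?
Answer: 7875500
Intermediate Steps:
M = 31064
(-28689 + M)*(l(p, -87) + 3182) = (-28689 + 31064)*(134 + 3182) = 2375*3316 = 7875500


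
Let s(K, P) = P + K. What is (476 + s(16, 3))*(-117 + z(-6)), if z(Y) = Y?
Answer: -60885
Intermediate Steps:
s(K, P) = K + P
(476 + s(16, 3))*(-117 + z(-6)) = (476 + (16 + 3))*(-117 - 6) = (476 + 19)*(-123) = 495*(-123) = -60885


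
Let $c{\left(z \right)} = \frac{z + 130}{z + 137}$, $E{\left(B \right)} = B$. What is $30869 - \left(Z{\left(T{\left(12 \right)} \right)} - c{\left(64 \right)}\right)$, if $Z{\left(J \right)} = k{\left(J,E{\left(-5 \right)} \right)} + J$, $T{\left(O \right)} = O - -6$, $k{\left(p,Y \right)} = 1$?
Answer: $\frac{6201044}{201} \approx 30851.0$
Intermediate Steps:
$c{\left(z \right)} = \frac{130 + z}{137 + z}$
$T{\left(O \right)} = 6 + O$ ($T{\left(O \right)} = O + 6 = 6 + O$)
$Z{\left(J \right)} = 1 + J$
$30869 - \left(Z{\left(T{\left(12 \right)} \right)} - c{\left(64 \right)}\right) = 30869 - \left(\left(1 + \left(6 + 12\right)\right) - \frac{130 + 64}{137 + 64}\right) = 30869 - \left(\left(1 + 18\right) - \frac{1}{201} \cdot 194\right) = 30869 - \left(19 - \frac{1}{201} \cdot 194\right) = 30869 - \left(19 - \frac{194}{201}\right) = 30869 - \frac{3625}{201} = \frac{6201044}{201}$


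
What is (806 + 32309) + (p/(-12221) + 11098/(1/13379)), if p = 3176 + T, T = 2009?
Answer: 1814980508612/12221 ≈ 1.4851e+8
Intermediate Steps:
p = 5185 (p = 3176 + 2009 = 5185)
(806 + 32309) + (p/(-12221) + 11098/(1/13379)) = (806 + 32309) + (5185/(-12221) + 11098/(1/13379)) = 33115 + (5185*(-1/12221) + 11098/(1/13379)) = 33115 + (-5185/12221 + 11098*13379) = 33115 + (-5185/12221 + 148480142) = 33115 + 1814575810197/12221 = 1814980508612/12221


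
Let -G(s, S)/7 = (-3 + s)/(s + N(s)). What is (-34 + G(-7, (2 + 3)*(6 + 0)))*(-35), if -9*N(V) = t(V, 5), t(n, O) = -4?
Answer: 92260/59 ≈ 1563.7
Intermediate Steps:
N(V) = 4/9 (N(V) = -1/9*(-4) = 4/9)
G(s, S) = -7*(-3 + s)/(4/9 + s) (G(s, S) = -7*(-3 + s)/(s + 4/9) = -7*(-3 + s)/(4/9 + s))
(-34 + G(-7, (2 + 3)*(6 + 0)))*(-35) = (-34 + 63*(3 - 1*(-7))/(4 + 9*(-7)))*(-35) = (-34 + 63*(3 + 7)/(4 - 63))*(-35) = (-34 + 63*10/(-59))*(-35) = (-34 + 63*(-1/59)*10)*(-35) = (-34 - 630/59)*(-35) = -2636/59*(-35) = 92260/59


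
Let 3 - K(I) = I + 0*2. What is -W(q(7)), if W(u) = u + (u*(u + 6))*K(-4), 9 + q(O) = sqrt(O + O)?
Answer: -278 + 83*sqrt(14) ≈ 32.558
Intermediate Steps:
q(O) = -9 + sqrt(2)*sqrt(O) (q(O) = -9 + sqrt(O + O) = -9 + sqrt(2*O) = -9 + sqrt(2)*sqrt(O))
K(I) = 3 - I (K(I) = 3 - (I + 0*2) = 3 - (I + 0) = 3 - I)
W(u) = u + 7*u*(6 + u) (W(u) = u + (u*(u + 6))*(3 - 1*(-4)) = u + (u*(6 + u))*(3 + 4) = u + (u*(6 + u))*7 = u + 7*u*(6 + u))
-W(q(7)) = -(-9 + sqrt(2)*sqrt(7))*(43 + 7*(-9 + sqrt(2)*sqrt(7))) = -(-9 + sqrt(14))*(43 + 7*(-9 + sqrt(14))) = -(-9 + sqrt(14))*(43 + (-63 + 7*sqrt(14))) = -(-9 + sqrt(14))*(-20 + 7*sqrt(14)) = -(-20 + 7*sqrt(14))*(-9 + sqrt(14))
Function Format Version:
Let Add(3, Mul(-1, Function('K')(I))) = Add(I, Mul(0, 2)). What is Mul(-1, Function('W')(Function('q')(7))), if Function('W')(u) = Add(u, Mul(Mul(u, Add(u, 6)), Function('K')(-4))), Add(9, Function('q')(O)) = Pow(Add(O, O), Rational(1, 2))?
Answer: Add(-278, Mul(83, Pow(14, Rational(1, 2)))) ≈ 32.558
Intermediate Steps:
Function('q')(O) = Add(-9, Mul(Pow(2, Rational(1, 2)), Pow(O, Rational(1, 2)))) (Function('q')(O) = Add(-9, Pow(Add(O, O), Rational(1, 2))) = Add(-9, Pow(Mul(2, O), Rational(1, 2))) = Add(-9, Mul(Pow(2, Rational(1, 2)), Pow(O, Rational(1, 2)))))
Function('K')(I) = Add(3, Mul(-1, I)) (Function('K')(I) = Add(3, Mul(-1, Add(I, Mul(0, 2)))) = Add(3, Mul(-1, Add(I, 0))) = Add(3, Mul(-1, I)))
Function('W')(u) = Add(u, Mul(7, u, Add(6, u))) (Function('W')(u) = Add(u, Mul(Mul(u, Add(u, 6)), Add(3, Mul(-1, -4)))) = Add(u, Mul(Mul(u, Add(6, u)), Add(3, 4))) = Add(u, Mul(Mul(u, Add(6, u)), 7)) = Add(u, Mul(7, u, Add(6, u))))
Mul(-1, Function('W')(Function('q')(7))) = Mul(-1, Mul(Add(-9, Mul(Pow(2, Rational(1, 2)), Pow(7, Rational(1, 2)))), Add(43, Mul(7, Add(-9, Mul(Pow(2, Rational(1, 2)), Pow(7, Rational(1, 2)))))))) = Mul(-1, Mul(Add(-9, Pow(14, Rational(1, 2))), Add(43, Mul(7, Add(-9, Pow(14, Rational(1, 2))))))) = Mul(-1, Mul(Add(-9, Pow(14, Rational(1, 2))), Add(43, Add(-63, Mul(7, Pow(14, Rational(1, 2))))))) = Mul(-1, Mul(Add(-9, Pow(14, Rational(1, 2))), Add(-20, Mul(7, Pow(14, Rational(1, 2)))))) = Mul(-1, Mul(Add(-20, Mul(7, Pow(14, Rational(1, 2)))), Add(-9, Pow(14, Rational(1, 2))))) = Mul(-1, Add(-20, Mul(7, Pow(14, Rational(1, 2)))), Add(-9, Pow(14, Rational(1, 2))))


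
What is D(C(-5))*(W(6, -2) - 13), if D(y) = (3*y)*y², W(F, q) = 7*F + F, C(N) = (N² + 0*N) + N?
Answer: 840000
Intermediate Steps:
C(N) = N + N² (C(N) = (N² + 0) + N = N² + N = N + N²)
W(F, q) = 8*F
D(y) = 3*y³
D(C(-5))*(W(6, -2) - 13) = (3*(-5*(1 - 5))³)*(8*6 - 13) = (3*(-5*(-4))³)*(48 - 13) = (3*20³)*35 = (3*8000)*35 = 24000*35 = 840000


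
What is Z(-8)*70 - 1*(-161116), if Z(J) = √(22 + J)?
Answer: 161116 + 70*√14 ≈ 1.6138e+5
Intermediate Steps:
Z(-8)*70 - 1*(-161116) = √(22 - 8)*70 - 1*(-161116) = √14*70 + 161116 = 70*√14 + 161116 = 161116 + 70*√14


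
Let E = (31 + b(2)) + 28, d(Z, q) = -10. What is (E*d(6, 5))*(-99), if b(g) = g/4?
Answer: 58905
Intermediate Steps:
b(g) = g/4 (b(g) = g*(1/4) = g/4)
E = 119/2 (E = (31 + (1/4)*2) + 28 = (31 + 1/2) + 28 = 63/2 + 28 = 119/2 ≈ 59.500)
(E*d(6, 5))*(-99) = ((119/2)*(-10))*(-99) = -595*(-99) = 58905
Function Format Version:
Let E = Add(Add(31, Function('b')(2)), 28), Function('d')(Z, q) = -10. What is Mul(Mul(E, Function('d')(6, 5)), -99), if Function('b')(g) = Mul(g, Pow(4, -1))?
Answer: 58905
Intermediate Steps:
Function('b')(g) = Mul(Rational(1, 4), g) (Function('b')(g) = Mul(g, Rational(1, 4)) = Mul(Rational(1, 4), g))
E = Rational(119, 2) (E = Add(Add(31, Mul(Rational(1, 4), 2)), 28) = Add(Add(31, Rational(1, 2)), 28) = Add(Rational(63, 2), 28) = Rational(119, 2) ≈ 59.500)
Mul(Mul(E, Function('d')(6, 5)), -99) = Mul(Mul(Rational(119, 2), -10), -99) = Mul(-595, -99) = 58905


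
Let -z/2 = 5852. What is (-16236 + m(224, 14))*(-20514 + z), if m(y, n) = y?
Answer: 515874616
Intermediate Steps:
z = -11704 (z = -2*5852 = -11704)
(-16236 + m(224, 14))*(-20514 + z) = (-16236 + 224)*(-20514 - 11704) = -16012*(-32218) = 515874616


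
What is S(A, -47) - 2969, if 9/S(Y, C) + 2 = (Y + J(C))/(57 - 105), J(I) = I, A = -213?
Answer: -121621/41 ≈ -2966.4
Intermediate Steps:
S(Y, C) = 9/(-2 - C/48 - Y/48) (S(Y, C) = 9/(-2 + (Y + C)/(57 - 105)) = 9/(-2 + (C + Y)/(-48)) = 9/(-2 + (C + Y)*(-1/48)) = 9/(-2 + (-C/48 - Y/48)) = 9/(-2 - C/48 - Y/48))
S(A, -47) - 2969 = -432/(96 - 47 - 213) - 2969 = -432/(-164) - 2969 = -432*(-1/164) - 2969 = 108/41 - 2969 = -121621/41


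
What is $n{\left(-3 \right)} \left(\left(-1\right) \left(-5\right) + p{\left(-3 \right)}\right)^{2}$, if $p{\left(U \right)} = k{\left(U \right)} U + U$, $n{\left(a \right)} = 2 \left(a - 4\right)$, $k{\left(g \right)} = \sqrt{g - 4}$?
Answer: $826 + 168 i \sqrt{7} \approx 826.0 + 444.49 i$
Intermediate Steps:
$k{\left(g \right)} = \sqrt{-4 + g}$
$n{\left(a \right)} = -8 + 2 a$ ($n{\left(a \right)} = 2 \left(-4 + a\right) = -8 + 2 a$)
$p{\left(U \right)} = U + U \sqrt{-4 + U}$ ($p{\left(U \right)} = \sqrt{-4 + U} U + U = U \sqrt{-4 + U} + U = U + U \sqrt{-4 + U}$)
$n{\left(-3 \right)} \left(\left(-1\right) \left(-5\right) + p{\left(-3 \right)}\right)^{2} = \left(-8 + 2 \left(-3\right)\right) \left(\left(-1\right) \left(-5\right) - 3 \left(1 + \sqrt{-4 - 3}\right)\right)^{2} = \left(-8 - 6\right) \left(5 - 3 \left(1 + \sqrt{-7}\right)\right)^{2} = - 14 \left(5 - 3 \left(1 + i \sqrt{7}\right)\right)^{2} = - 14 \left(5 - \left(3 + 3 i \sqrt{7}\right)\right)^{2} = - 14 \left(2 - 3 i \sqrt{7}\right)^{2}$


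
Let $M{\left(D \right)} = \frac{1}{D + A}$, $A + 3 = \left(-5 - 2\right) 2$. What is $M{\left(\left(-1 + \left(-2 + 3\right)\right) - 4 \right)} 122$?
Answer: $- \frac{122}{21} \approx -5.8095$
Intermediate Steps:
$A = -17$ ($A = -3 + \left(-5 - 2\right) 2 = -3 - 14 = -17$)
$M{\left(D \right)} = \frac{1}{-17 + D}$ ($M{\left(D \right)} = \frac{1}{D - 17} = \frac{1}{-17 + D}$)
$M{\left(\left(-1 + \left(-2 + 3\right)\right) - 4 \right)} 122 = \frac{1}{-17 + \left(\left(-1 + \left(-2 + 3\right)\right) - 4\right)} 122 = \frac{1}{-17 + \left(\left(-1 + 1\right) - 4\right)} 122 = \frac{1}{-17 + \left(0 - 4\right)} 122 = \frac{1}{-17 - 4} \cdot 122 = \frac{1}{-21} \cdot 122 = \left(- \frac{1}{21}\right) 122 = - \frac{122}{21}$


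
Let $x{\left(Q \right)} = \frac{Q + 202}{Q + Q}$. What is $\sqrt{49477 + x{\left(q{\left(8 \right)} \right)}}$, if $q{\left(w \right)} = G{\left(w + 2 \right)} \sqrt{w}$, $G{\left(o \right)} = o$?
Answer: $\frac{\sqrt{19791000 + 1010 \sqrt{2}}}{20} \approx 222.44$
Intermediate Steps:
$q{\left(w \right)} = \sqrt{w} \left(2 + w\right)$ ($q{\left(w \right)} = \left(w + 2\right) \sqrt{w} = \left(2 + w\right) \sqrt{w} = \sqrt{w} \left(2 + w\right)$)
$x{\left(Q \right)} = \frac{202 + Q}{2 Q}$
$\sqrt{49477 + x{\left(q{\left(8 \right)} \right)}} = \sqrt{49477 + \frac{202 + \sqrt{8} \left(2 + 8\right)}{2 \sqrt{8} \left(2 + 8\right)}} = \sqrt{49477 + \frac{202 + 2 \sqrt{2} \cdot 10}{2 \cdot 2 \sqrt{2} \cdot 10}} = \sqrt{49477 + \frac{202 + 20 \sqrt{2}}{2 \cdot 20 \sqrt{2}}} = \sqrt{49477 + \frac{\frac{\sqrt{2}}{40} \left(202 + 20 \sqrt{2}\right)}{2}} = \sqrt{49477 + \frac{\sqrt{2} \left(202 + 20 \sqrt{2}\right)}{80}}$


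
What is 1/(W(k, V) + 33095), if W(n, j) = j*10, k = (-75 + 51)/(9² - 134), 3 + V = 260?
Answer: 1/35665 ≈ 2.8039e-5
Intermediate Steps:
V = 257 (V = -3 + 260 = 257)
k = 24/53 (k = -24/(81 - 134) = -24/(-53) = -24*(-1/53) = 24/53 ≈ 0.45283)
W(n, j) = 10*j
1/(W(k, V) + 33095) = 1/(10*257 + 33095) = 1/(2570 + 33095) = 1/35665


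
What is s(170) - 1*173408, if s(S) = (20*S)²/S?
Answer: -105408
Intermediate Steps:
s(S) = 400*S (s(S) = (400*S²)/S = 400*S)
s(170) - 1*173408 = 400*170 - 1*173408 = 68000 - 173408 = -105408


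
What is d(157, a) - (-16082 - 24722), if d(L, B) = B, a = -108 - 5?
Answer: 40691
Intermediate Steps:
a = -113
d(157, a) - (-16082 - 24722) = -113 - (-16082 - 24722) = -113 - 1*(-40804) = -113 + 40804 = 40691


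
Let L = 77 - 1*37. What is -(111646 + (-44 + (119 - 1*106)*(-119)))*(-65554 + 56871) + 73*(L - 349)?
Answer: 955585008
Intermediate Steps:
L = 40 (L = 77 - 37 = 40)
-(111646 + (-44 + (119 - 1*106)*(-119)))*(-65554 + 56871) + 73*(L - 349) = -(111646 + (-44 + (119 - 1*106)*(-119)))*(-65554 + 56871) + 73*(40 - 349) = -(111646 + (-44 + (119 - 106)*(-119)))*(-8683) + 73*(-309) = -(111646 + (-44 + 13*(-119)))*(-8683) - 22557 = -(111646 + (-44 - 1547))*(-8683) - 22557 = -(111646 - 1591)*(-8683) - 22557 = -110055*(-8683) - 22557 = -1*(-955607565) - 22557 = 955607565 - 22557 = 955585008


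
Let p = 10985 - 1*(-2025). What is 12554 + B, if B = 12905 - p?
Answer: 12449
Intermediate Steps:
p = 13010 (p = 10985 + 2025 = 13010)
B = -105 (B = 12905 - 1*13010 = 12905 - 13010 = -105)
12554 + B = 12554 - 105 = 12449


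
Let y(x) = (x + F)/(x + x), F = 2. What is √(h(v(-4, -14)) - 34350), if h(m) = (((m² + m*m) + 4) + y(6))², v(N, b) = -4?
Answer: 5*I*√11882/3 ≈ 181.67*I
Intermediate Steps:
y(x) = (2 + x)/(2*x) (y(x) = (x + 2)/(x + x) = (2 + x)/((2*x)) = (2 + x)*(1/(2*x)) = (2 + x)/(2*x))
h(m) = (14/3 + 2*m²)² (h(m) = (((m² + m*m) + 4) + (½)*(2 + 6)/6)² = (((m² + m²) + 4) + (½)*(⅙)*8)² = ((2*m² + 4) + ⅔)² = ((4 + 2*m²) + ⅔)² = (14/3 + 2*m²)²)
√(h(v(-4, -14)) - 34350) = √(4*(7 + 3*(-4)²)²/9 - 34350) = √(4*(7 + 3*16)²/9 - 34350) = √(4*(7 + 48)²/9 - 34350) = √((4/9)*55² - 34350) = √((4/9)*3025 - 34350) = √(12100/9 - 34350) = √(-297050/9) = 5*I*√11882/3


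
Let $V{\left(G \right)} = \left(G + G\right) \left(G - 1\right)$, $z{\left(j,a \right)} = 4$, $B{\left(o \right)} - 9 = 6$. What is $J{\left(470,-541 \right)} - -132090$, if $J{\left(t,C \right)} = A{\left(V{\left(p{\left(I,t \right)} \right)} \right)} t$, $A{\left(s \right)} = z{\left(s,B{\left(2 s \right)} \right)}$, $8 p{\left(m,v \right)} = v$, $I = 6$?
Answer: $133970$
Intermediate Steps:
$p{\left(m,v \right)} = \frac{v}{8}$
$B{\left(o \right)} = 15$ ($B{\left(o \right)} = 9 + 6 = 15$)
$V{\left(G \right)} = 2 G \left(-1 + G\right)$
$A{\left(s \right)} = 4$
$J{\left(t,C \right)} = 4 t$
$J{\left(470,-541 \right)} - -132090 = 4 \cdot 470 - -132090 = 1880 + 132090 = 133970$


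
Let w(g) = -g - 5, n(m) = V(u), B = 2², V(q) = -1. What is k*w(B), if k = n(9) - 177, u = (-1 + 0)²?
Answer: 1602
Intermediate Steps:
u = 1 (u = (-1)² = 1)
B = 4
n(m) = -1
w(g) = -5 - g
k = -178 (k = -1 - 177 = -178)
k*w(B) = -178*(-5 - 1*4) = -178*(-5 - 4) = -178*(-9) = 1602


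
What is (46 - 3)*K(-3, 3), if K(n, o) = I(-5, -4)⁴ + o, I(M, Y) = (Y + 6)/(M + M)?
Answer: 80668/625 ≈ 129.07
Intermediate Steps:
I(M, Y) = (6 + Y)/(2*M) (I(M, Y) = (6 + Y)/((2*M)) = (6 + Y)*(1/(2*M)) = (6 + Y)/(2*M))
K(n, o) = 1/625 + o (K(n, o) = ((½)*(6 - 4)/(-5))⁴ + o = ((½)*(-⅕)*2)⁴ + o = (-⅕)⁴ + o = 1/625 + o)
(46 - 3)*K(-3, 3) = (46 - 3)*(1/625 + 3) = 43*(1876/625) = 80668/625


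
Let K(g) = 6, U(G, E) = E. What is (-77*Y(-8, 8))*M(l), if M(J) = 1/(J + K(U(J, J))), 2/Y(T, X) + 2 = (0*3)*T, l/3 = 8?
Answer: 77/30 ≈ 2.5667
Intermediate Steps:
l = 24 (l = 3*8 = 24)
Y(T, X) = -1 (Y(T, X) = 2/(-2 + (0*3)*T) = 2/(-2 + 0*T) = 2/(-2 + 0) = 2/(-2) = 2*(-1/2) = -1)
M(J) = 1/(6 + J) (M(J) = 1/(J + 6) = 1/(6 + J))
(-77*Y(-8, 8))*M(l) = (-77*(-1))/(6 + 24) = 77/30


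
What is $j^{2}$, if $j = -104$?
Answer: $10816$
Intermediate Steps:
$j^{2} = \left(-104\right)^{2} = 10816$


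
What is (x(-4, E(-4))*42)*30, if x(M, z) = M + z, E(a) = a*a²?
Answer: -85680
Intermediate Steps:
E(a) = a³
(x(-4, E(-4))*42)*30 = ((-4 + (-4)³)*42)*30 = ((-4 - 64)*42)*30 = -68*42*30 = -2856*30 = -85680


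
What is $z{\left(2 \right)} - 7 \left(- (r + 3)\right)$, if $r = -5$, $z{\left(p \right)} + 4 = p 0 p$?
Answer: $-18$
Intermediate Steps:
$z{\left(p \right)} = -4$ ($z{\left(p \right)} = -4 + p 0 p = -4 + 0 p = -4 + 0 = -4$)
$z{\left(2 \right)} - 7 \left(- (r + 3)\right) = -4 - 7 \left(- (-5 + 3)\right) = -4 - 7 \left(\left(-1\right) \left(-2\right)\right) = -4 - 14 = -18$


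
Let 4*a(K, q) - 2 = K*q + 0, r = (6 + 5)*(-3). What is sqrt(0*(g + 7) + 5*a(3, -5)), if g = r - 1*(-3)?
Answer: I*sqrt(65)/2 ≈ 4.0311*I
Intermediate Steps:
r = -33 (r = 11*(-3) = -33)
a(K, q) = 1/2 + K*q/4 (a(K, q) = 1/2 + (K*q + 0)/4 = 1/2 + (K*q)/4 = 1/2 + K*q/4)
g = -30 (g = -33 - 1*(-3) = -33 + 3 = -30)
sqrt(0*(g + 7) + 5*a(3, -5)) = sqrt(0*(-30 + 7) + 5*(1/2 + (1/4)*3*(-5))) = sqrt(0*(-23) + 5*(1/2 - 15/4)) = sqrt(0 + 5*(-13/4)) = sqrt(0 - 65/4) = sqrt(-65/4) = I*sqrt(65)/2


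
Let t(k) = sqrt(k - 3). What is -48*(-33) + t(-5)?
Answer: 1584 + 2*I*sqrt(2) ≈ 1584.0 + 2.8284*I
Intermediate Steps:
t(k) = sqrt(-3 + k)
-48*(-33) + t(-5) = -48*(-33) + sqrt(-3 - 5) = 1584 + sqrt(-8) = 1584 + 2*I*sqrt(2)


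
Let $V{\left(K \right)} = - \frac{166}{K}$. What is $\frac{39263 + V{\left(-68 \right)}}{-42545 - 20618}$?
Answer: $- \frac{1335025}{2147542} \approx -0.62165$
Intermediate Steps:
$\frac{39263 + V{\left(-68 \right)}}{-42545 - 20618} = \frac{39263 - \frac{166}{-68}}{-42545 - 20618} = \frac{39263 - - \frac{83}{34}}{-63163} = \left(39263 + \frac{83}{34}\right) \left(- \frac{1}{63163}\right) = \frac{1335025}{34} \left(- \frac{1}{63163}\right) = - \frac{1335025}{2147542}$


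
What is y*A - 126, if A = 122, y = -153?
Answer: -18792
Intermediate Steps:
y*A - 126 = -153*122 - 126 = -18666 - 126 = -18792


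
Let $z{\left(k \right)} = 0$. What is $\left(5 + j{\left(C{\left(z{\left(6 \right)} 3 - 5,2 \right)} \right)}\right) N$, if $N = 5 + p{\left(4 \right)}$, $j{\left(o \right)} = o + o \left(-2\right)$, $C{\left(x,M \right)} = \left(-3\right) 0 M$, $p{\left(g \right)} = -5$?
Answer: $0$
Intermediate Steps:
$C{\left(x,M \right)} = 0$ ($C{\left(x,M \right)} = 0 M = 0$)
$j{\left(o \right)} = - o$ ($j{\left(o \right)} = o - 2 o = - o$)
$N = 0$ ($N = 5 - 5 = 0$)
$\left(5 + j{\left(C{\left(z{\left(6 \right)} 3 - 5,2 \right)} \right)}\right) N = \left(5 - 0\right) 0 = \left(5 + 0\right) 0 = 5 \cdot 0 = 0$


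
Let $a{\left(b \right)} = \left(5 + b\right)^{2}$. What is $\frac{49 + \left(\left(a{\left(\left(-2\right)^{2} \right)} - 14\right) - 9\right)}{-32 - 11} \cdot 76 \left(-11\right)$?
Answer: $\frac{89452}{43} \approx 2080.3$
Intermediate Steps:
$\frac{49 + \left(\left(a{\left(\left(-2\right)^{2} \right)} - 14\right) - 9\right)}{-32 - 11} \cdot 76 \left(-11\right) = \frac{49 - \left(23 - \left(5 + \left(-2\right)^{2}\right)^{2}\right)}{-32 - 11} \cdot 76 \left(-11\right) = \frac{49 - \left(23 - \left(5 + 4\right)^{2}\right)}{-43} \cdot 76 \left(-11\right) = \left(49 - \left(23 - 81\right)\right) \left(- \frac{1}{43}\right) 76 \left(-11\right) = \left(49 + \left(\left(81 - 14\right) - 9\right)\right) \left(- \frac{1}{43}\right) 76 \left(-11\right) = \left(49 + \left(67 - 9\right)\right) \left(- \frac{1}{43}\right) 76 \left(-11\right) = \left(49 + 58\right) \left(- \frac{1}{43}\right) 76 \left(-11\right) = 107 \left(- \frac{1}{43}\right) 76 \left(-11\right) = \left(- \frac{107}{43}\right) 76 \left(-11\right) = \left(- \frac{8132}{43}\right) \left(-11\right) = \frac{89452}{43}$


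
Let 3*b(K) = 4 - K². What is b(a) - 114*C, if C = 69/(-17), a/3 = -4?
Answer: 21218/51 ≈ 416.04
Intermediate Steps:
a = -12 (a = 3*(-4) = -12)
b(K) = 4/3 - K²/3 (b(K) = (4 - K²)/3 = 4/3 - K²/3)
C = -69/17 (C = 69*(-1/17) = -69/17 ≈ -4.0588)
b(a) - 114*C = (4/3 - ⅓*(-12)²) - 114*(-69/17) = (4/3 - ⅓*144) + 7866/17 = (4/3 - 48) + 7866/17 = -140/3 + 7866/17 = 21218/51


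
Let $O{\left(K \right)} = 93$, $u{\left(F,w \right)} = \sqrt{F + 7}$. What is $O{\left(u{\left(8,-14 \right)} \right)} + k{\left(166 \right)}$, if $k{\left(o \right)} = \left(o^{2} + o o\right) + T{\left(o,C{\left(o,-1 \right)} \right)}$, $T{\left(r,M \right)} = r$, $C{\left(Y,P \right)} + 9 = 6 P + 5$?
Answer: $55371$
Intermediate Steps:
$C{\left(Y,P \right)} = -4 + 6 P$ ($C{\left(Y,P \right)} = -9 + \left(6 P + 5\right) = -9 + \left(5 + 6 P\right) = -4 + 6 P$)
$u{\left(F,w \right)} = \sqrt{7 + F}$
$k{\left(o \right)} = o + 2 o^{2}$ ($k{\left(o \right)} = \left(o^{2} + o o\right) + o = \left(o^{2} + o^{2}\right) + o = 2 o^{2} + o = o + 2 o^{2}$)
$O{\left(u{\left(8,-14 \right)} \right)} + k{\left(166 \right)} = 93 + 166 \left(1 + 2 \cdot 166\right) = 93 + 166 \left(1 + 332\right) = 93 + 166 \cdot 333 = 93 + 55278 = 55371$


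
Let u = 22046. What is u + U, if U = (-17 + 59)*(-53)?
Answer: 19820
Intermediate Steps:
U = -2226 (U = 42*(-53) = -2226)
u + U = 22046 - 2226 = 19820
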